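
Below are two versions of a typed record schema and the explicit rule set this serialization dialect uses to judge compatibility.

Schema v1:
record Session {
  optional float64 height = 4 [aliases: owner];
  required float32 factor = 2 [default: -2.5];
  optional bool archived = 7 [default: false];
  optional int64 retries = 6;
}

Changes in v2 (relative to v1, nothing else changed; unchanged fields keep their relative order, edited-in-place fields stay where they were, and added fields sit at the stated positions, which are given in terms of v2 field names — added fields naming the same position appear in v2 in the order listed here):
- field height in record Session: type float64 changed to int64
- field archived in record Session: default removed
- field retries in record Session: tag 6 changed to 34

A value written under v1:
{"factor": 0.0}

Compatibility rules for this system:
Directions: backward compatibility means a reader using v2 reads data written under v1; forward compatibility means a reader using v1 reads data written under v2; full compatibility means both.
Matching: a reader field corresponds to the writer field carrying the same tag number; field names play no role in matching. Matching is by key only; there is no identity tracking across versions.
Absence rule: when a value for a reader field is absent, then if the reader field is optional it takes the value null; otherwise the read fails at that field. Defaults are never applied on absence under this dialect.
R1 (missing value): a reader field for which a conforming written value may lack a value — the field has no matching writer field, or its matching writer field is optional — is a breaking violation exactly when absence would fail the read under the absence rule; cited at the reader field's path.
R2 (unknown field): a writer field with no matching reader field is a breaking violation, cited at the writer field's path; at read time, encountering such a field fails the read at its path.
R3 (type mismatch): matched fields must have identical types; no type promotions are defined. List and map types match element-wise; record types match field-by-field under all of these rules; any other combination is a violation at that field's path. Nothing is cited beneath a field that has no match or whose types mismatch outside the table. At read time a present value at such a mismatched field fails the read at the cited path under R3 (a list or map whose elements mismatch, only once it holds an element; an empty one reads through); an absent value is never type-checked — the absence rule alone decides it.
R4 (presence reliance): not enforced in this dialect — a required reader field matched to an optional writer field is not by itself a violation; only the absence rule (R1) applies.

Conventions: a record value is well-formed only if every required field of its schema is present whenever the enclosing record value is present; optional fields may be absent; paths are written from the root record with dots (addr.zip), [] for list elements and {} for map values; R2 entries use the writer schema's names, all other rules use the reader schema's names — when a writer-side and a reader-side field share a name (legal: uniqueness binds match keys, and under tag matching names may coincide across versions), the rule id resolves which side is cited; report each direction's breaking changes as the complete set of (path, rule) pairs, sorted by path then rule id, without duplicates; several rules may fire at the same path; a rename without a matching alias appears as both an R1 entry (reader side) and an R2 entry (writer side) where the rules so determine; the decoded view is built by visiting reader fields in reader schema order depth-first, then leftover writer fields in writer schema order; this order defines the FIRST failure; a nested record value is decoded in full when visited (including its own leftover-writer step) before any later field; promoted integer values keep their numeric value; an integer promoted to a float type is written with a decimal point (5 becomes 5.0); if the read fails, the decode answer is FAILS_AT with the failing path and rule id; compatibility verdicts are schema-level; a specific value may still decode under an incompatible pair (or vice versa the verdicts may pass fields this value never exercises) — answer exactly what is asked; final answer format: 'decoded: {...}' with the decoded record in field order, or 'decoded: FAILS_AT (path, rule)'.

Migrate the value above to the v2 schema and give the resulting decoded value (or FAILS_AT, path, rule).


decoded: {"height": null, "factor": 0.0, "archived": null, "retries": null}

each type pair in Session: writer, then reader
decode (reader v2):
  height := null (missing; optional => null)
  factor := 0.0
  archived := null (missing; optional => null)
  retries := null (missing; optional => null)
  => decoded: {"height": null, "factor": 0.0, "archived": null, "retries": null}
ruling out the remaining Session differences:
  field height in record Session: type float64 changed to int64 -> changes Session's schema-level verdicts only — the decode of this value is the same
  field archived in record Session: default removed -> inert under this dialect — no rule fires on Session and the result does not move
  field retries in record Session: tag 6 changed to 34 -> changes Session's schema-level verdicts only — the decode of this value is the same


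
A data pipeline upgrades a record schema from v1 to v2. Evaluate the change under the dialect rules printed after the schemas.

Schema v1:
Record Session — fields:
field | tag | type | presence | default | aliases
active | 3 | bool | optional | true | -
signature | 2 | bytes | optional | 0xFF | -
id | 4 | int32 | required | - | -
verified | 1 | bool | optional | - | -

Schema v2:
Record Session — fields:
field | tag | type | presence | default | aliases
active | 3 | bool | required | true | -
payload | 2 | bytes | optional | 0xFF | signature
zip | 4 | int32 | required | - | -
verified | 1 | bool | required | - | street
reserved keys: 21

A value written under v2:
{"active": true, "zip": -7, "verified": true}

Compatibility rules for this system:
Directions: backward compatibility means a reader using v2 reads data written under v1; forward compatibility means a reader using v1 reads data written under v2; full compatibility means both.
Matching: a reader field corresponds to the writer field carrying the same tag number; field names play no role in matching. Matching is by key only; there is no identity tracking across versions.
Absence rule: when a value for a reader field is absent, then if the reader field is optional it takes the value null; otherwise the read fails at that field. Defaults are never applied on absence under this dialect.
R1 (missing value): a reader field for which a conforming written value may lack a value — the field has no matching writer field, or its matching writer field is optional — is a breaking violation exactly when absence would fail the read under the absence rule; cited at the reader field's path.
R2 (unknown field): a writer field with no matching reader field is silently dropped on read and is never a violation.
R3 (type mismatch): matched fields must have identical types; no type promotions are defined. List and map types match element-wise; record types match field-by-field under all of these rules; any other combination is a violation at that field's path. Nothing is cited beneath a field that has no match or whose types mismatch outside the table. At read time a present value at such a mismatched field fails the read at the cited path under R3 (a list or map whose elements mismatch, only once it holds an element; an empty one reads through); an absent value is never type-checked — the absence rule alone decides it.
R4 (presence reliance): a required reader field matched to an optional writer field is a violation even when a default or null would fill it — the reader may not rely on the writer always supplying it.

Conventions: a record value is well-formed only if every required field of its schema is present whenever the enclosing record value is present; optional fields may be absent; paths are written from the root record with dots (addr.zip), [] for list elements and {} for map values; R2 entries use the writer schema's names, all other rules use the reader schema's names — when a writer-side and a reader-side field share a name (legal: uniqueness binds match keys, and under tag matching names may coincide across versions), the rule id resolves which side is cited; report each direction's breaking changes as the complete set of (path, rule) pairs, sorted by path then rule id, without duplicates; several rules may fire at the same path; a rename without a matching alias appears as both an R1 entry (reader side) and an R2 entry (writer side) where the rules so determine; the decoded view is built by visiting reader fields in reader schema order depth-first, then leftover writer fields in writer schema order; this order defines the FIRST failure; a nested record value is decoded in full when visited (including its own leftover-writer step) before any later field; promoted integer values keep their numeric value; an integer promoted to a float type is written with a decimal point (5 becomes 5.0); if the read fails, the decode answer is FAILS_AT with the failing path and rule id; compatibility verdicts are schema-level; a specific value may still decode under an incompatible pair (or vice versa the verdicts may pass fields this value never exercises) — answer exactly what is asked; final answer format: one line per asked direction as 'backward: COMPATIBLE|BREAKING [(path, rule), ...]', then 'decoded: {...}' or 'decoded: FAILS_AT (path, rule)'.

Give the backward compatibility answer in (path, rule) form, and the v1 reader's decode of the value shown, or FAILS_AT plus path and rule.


each type pair in Session: writer, then reader
backward on Session — v2 reading data written by v1:
  writer optional, bool -> bool: reader active maps from writer active
  writer optional, bytes -> bytes: reader payload maps from writer signature
  writer required, int32 -> int32: reader zip maps from writer id
  writer optional, bool -> bool: reader verified maps from writer verified
  rule R1 violated at active
  rule R4 violated at active
  rule R1 violated at verified
  rule R4 violated at verified
  => backward verdict for Session: BREAKING, 4 violation(s)
decode walk for Session under reader schema v1:
  active := true
  signature := null (missing; optional => null)
  id := -7 (from writer zip)
  verified := true
  => decoded: {"active": true, "signature": null, "id": -7, "verified": true}
checking off the Session differences that do not matter here:
  renamed field signature to payload in record Session (alias signature declared on the renamed field) -> no rule fires on it in Session's dialect; the asked verdict holds
  renamed field id to zip in record Session -> no rule fires on it in Session's dialect; the asked verdict holds

backward: BREAKING [(active, R1), (active, R4), (verified, R1), (verified, R4)]; decoded: {"active": true, "signature": null, "id": -7, "verified": true}


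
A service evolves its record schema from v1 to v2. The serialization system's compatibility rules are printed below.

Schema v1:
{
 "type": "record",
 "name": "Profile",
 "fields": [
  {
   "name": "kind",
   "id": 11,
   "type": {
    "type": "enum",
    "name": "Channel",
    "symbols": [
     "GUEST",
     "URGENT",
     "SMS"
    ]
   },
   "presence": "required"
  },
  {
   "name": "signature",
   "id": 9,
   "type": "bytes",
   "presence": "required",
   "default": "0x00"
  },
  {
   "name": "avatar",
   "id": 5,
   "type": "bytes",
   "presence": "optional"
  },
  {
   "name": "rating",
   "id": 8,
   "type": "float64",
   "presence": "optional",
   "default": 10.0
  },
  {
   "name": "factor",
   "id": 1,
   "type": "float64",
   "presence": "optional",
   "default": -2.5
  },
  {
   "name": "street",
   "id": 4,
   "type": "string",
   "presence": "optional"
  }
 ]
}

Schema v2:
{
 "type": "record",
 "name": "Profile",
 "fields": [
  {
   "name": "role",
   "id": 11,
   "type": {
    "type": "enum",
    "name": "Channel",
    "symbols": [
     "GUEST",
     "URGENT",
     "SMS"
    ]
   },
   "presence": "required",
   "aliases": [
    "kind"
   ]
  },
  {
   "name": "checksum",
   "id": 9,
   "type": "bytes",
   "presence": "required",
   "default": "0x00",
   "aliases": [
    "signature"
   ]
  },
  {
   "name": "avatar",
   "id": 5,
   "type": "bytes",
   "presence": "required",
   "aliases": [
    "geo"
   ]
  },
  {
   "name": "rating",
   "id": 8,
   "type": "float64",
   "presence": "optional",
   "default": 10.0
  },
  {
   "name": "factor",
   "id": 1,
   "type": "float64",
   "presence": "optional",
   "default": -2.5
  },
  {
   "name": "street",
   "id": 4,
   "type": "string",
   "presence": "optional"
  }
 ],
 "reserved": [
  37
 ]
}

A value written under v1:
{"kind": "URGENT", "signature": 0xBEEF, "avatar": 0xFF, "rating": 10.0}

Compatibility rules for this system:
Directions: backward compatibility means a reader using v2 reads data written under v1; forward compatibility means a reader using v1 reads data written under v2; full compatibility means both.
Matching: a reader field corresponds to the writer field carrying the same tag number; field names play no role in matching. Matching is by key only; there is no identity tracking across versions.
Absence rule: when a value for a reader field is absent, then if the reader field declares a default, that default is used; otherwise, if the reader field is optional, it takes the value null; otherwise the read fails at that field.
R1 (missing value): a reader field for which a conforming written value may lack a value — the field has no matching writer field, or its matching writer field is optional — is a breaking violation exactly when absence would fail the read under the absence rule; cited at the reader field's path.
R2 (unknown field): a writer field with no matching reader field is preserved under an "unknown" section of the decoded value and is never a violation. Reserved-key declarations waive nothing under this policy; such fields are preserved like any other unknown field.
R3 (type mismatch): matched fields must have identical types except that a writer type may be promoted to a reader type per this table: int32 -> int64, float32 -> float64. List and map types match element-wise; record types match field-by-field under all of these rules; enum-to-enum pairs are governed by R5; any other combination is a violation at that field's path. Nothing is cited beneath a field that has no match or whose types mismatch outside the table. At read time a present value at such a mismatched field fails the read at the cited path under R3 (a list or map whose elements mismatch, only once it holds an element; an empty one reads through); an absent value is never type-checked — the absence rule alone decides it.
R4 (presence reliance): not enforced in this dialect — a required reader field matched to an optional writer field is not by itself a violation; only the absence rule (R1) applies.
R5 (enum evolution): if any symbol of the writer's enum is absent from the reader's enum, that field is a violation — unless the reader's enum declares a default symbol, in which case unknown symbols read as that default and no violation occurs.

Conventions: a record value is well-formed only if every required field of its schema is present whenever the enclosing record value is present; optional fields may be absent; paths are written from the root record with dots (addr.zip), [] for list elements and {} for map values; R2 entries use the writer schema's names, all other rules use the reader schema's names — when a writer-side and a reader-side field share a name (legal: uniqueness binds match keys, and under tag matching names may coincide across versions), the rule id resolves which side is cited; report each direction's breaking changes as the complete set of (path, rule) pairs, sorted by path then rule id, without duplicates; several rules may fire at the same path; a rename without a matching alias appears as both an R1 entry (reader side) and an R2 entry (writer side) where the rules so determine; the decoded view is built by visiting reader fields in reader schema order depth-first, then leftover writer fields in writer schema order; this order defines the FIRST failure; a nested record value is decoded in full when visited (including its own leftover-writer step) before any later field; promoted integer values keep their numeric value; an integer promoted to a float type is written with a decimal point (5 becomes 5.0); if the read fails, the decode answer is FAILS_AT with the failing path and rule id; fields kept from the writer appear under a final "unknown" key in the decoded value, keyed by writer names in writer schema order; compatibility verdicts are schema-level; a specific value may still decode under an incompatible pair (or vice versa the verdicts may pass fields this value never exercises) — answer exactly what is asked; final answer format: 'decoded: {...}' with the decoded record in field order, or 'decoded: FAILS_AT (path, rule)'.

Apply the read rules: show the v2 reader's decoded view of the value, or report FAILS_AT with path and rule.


in Profile below, arrows point writer -> reader
decode (reader v2):
  role := "URGENT" (from writer kind)
  checksum := 0xBEEF (from writer signature)
  avatar := 0xFF
  rating := 10.0
  factor := -2.5 (absent -> default)
  street := null (absent, optional -> null)
  => decoded: {"role": "URGENT", "checksum": 0xBEEF, "avatar": 0xFF, "rating": 10.0, "factor": -2.5, "street": null}
the rest of the Profile diff is inert for this question:
  field avatar in record Profile: optional changed to required -> affects the rule determinations only; this particular Profile value decodes identically

decoded: {"role": "URGENT", "checksum": 0xBEEF, "avatar": 0xFF, "rating": 10.0, "factor": -2.5, "street": null}


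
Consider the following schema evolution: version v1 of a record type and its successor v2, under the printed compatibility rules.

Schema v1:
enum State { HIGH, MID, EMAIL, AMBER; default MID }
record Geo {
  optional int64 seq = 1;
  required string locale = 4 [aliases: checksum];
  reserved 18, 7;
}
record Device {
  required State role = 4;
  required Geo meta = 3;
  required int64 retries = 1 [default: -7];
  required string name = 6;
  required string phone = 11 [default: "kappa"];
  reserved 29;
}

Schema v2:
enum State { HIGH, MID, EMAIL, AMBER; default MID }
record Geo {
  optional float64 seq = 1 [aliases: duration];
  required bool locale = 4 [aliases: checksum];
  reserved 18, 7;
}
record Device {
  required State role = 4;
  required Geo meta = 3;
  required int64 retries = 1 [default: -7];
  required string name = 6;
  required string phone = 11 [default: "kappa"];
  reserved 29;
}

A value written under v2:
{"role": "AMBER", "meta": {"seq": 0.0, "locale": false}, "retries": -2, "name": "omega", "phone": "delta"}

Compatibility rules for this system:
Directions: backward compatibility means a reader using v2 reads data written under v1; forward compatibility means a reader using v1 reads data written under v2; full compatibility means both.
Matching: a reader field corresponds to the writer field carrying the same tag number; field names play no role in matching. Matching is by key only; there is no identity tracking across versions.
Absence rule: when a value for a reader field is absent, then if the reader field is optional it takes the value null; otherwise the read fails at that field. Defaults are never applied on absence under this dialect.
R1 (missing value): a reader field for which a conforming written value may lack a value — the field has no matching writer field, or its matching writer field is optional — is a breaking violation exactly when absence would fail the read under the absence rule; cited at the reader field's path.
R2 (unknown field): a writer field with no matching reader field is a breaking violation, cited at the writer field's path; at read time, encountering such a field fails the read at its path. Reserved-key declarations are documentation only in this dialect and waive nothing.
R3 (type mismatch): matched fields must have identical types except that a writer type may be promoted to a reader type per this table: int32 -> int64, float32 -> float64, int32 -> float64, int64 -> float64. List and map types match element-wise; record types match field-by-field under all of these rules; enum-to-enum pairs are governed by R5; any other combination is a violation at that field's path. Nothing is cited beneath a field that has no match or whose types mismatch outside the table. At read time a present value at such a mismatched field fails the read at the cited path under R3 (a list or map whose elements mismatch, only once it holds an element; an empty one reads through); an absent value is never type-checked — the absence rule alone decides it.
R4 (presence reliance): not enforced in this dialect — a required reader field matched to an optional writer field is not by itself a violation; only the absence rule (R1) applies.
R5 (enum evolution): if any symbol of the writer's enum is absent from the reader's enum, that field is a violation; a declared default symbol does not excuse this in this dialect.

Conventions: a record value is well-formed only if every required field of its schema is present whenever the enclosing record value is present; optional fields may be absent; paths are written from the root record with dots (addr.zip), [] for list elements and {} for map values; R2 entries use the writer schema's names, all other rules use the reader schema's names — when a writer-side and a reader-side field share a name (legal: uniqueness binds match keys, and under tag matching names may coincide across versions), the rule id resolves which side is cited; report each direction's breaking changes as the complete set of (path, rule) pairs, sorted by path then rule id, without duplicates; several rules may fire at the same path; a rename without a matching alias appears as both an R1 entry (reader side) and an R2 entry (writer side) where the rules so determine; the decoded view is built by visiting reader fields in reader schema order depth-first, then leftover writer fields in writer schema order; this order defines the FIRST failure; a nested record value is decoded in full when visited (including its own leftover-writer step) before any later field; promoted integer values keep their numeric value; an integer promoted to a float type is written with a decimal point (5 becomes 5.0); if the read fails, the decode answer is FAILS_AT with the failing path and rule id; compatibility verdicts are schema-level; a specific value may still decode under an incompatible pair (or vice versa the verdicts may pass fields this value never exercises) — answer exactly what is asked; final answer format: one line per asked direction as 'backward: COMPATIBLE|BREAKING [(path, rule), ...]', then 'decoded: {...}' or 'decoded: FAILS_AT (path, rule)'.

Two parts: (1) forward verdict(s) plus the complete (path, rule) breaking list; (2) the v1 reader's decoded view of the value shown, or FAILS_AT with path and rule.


forward: BREAKING [(meta.locale, R3), (meta.seq, R3)]; decoded: FAILS_AT (meta.seq, R3)

each type pair in Device: writer, then reader
checking forward for Device: reader v1 against writer v2:
  role: State -> State, writer required; from role
  meta: Geo -> Geo, writer required; from meta
  retries: int64 -> int64, writer required; from retries
  name: string -> string, writer required; from name
  phone: string -> string, writer required; from phone
  meta.seq: float64 -> int64, writer optional; from meta.seq
  meta.locale: bool -> string, writer required; from meta.locale
  R3 fires at meta.locale
  R3 fires at meta.seq
  => forward verdict for Device: BREAKING, 2 violation(s)
decode (reader v1):
  role := "AMBER"
  read fails at meta.seq under R3
  => FAILS_AT (meta.seq, R3)


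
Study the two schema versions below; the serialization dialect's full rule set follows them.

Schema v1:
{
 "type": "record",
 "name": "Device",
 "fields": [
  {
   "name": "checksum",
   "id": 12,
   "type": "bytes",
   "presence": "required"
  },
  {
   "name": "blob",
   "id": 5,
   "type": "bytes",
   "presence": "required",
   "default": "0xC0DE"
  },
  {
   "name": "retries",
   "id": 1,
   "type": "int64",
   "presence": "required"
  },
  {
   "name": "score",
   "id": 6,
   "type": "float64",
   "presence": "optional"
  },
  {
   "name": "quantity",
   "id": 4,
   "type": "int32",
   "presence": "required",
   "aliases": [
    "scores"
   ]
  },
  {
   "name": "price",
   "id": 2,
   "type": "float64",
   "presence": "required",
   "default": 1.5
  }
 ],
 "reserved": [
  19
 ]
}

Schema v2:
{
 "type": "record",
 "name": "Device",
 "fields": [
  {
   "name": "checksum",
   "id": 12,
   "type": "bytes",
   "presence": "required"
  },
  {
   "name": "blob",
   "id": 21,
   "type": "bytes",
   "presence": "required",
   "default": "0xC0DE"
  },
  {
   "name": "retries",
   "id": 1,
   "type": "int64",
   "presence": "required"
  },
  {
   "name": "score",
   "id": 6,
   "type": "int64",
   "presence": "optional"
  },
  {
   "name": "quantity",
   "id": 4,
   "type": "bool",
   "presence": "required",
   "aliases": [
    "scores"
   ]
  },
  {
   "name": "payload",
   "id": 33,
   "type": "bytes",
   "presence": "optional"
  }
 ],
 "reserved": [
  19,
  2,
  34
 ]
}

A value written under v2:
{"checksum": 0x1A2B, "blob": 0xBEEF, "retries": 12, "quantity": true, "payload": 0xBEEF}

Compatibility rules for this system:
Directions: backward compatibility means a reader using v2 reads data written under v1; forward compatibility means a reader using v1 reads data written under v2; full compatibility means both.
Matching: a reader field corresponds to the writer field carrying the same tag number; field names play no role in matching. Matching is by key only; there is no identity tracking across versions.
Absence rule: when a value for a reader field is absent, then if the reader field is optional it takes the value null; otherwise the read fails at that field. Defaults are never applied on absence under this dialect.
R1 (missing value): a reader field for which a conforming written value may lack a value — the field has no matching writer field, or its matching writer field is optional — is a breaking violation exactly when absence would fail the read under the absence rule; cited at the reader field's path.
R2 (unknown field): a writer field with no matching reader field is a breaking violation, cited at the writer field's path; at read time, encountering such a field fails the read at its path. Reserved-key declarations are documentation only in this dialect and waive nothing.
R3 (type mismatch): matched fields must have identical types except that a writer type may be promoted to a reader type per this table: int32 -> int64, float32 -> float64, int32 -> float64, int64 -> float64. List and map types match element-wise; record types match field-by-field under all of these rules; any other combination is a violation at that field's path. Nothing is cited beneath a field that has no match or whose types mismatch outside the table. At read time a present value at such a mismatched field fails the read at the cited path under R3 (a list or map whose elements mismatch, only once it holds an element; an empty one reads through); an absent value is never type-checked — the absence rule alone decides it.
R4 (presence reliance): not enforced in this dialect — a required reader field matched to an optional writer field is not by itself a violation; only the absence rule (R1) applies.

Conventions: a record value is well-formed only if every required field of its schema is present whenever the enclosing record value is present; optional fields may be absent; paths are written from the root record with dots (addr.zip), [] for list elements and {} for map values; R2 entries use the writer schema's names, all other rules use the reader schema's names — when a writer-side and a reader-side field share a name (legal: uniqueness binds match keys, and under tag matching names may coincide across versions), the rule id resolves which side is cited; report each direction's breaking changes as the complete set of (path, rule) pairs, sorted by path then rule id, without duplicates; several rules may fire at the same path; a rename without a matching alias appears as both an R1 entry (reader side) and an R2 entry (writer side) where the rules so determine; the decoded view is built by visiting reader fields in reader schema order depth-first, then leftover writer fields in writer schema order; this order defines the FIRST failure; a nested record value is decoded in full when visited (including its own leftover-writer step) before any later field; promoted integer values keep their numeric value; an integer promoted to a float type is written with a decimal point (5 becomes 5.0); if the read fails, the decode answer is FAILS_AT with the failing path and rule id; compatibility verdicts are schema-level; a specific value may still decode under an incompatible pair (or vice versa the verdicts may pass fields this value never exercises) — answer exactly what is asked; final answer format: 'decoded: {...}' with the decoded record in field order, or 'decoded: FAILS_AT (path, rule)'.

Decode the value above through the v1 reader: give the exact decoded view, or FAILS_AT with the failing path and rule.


arrows below run writer -> reader for Device
migrating the Device value to v1:
  checksum := 0x1A2B
  read fails at blob under R1 (no fill)
  => FAILS_AT (blob, R1)
the other Device changes do not affect what is asked:
  removed field price from record Device (its key 2 joins the reserved list) -> affects the rule determinations only; this particular Device value decodes identically
  added field payload to record Device: optional bytes, tag 33 (in v2 it sits last) -> affects the rule determinations only; this particular Device value decodes identically
  field quantity in record Device: type int32 changed to bool -> affects the rule determinations only; this particular Device value decodes identically
  field score in record Device: type float64 changed to int64 -> affects the rule determinations only; this particular Device value decodes identically

decoded: FAILS_AT (blob, R1)


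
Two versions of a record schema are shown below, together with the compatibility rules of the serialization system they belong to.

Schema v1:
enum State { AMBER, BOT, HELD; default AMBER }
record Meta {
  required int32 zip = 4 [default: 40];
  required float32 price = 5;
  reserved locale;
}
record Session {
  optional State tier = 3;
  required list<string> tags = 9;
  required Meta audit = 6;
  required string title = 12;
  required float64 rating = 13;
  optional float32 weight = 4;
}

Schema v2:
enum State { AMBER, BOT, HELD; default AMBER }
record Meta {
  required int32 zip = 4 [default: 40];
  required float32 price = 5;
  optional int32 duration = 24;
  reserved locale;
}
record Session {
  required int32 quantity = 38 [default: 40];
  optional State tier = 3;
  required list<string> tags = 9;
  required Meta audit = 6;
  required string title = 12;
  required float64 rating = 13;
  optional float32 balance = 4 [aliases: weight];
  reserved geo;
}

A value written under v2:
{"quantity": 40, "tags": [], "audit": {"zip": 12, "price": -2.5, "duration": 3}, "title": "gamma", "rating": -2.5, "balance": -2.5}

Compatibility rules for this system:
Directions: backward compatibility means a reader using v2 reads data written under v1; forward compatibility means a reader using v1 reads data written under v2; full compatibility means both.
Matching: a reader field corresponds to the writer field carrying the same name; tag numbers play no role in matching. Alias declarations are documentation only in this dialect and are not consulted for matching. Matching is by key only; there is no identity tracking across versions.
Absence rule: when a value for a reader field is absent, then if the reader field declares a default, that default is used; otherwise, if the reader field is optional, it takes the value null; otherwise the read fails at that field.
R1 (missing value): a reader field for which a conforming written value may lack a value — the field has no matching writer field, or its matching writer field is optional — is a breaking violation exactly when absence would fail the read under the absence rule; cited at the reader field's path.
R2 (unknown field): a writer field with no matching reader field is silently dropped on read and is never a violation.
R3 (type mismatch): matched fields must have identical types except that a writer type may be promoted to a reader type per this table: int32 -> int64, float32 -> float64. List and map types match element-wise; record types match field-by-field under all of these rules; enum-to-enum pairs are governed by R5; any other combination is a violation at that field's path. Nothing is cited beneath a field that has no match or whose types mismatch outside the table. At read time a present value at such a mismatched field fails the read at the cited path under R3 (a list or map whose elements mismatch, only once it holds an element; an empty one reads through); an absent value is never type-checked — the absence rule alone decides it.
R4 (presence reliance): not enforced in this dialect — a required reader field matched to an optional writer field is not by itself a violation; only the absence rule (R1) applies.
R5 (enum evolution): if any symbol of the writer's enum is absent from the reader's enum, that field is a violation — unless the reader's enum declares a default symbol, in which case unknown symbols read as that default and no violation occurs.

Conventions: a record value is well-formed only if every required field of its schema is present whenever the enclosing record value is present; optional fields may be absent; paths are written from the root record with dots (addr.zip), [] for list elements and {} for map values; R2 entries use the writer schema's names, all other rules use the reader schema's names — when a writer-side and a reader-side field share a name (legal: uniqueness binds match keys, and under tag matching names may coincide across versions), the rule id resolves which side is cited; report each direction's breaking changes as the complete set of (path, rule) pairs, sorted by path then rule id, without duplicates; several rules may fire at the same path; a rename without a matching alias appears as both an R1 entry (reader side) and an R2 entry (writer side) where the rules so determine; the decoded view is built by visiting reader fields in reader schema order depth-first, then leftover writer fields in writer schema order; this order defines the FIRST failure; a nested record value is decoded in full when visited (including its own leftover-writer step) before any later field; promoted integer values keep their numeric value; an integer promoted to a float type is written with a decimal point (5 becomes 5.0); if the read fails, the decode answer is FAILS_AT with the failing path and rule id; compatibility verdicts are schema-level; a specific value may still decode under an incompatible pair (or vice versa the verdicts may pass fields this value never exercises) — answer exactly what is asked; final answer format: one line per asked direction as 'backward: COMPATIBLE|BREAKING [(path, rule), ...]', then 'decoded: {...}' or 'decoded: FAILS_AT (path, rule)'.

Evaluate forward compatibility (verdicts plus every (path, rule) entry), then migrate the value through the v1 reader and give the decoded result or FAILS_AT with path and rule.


forward: COMPATIBLE []; decoded: {"tier": null, "tags": [], "audit": {"zip": 12, "price": -2.5}, "title": "gamma", "rating": -2.5, "weight": null}

each type pair in Session: writer, then reader
forward for Session (reader v1, writer v2):
  tier: paired with writer tier (State -> State; writer optional)
  tags: paired with writer tags (list<string> -> list<string>; writer required)
  audit: paired with writer audit (Meta -> Meta; writer required)
  title: paired with writer title (string -> string; writer required)
  rating: paired with writer rating (float64 -> float64; writer required)
  weight: no writer-side match
  writer quantity: unknown to reader
  writer balance: unknown to reader
  audit.zip: paired with writer audit.zip (int32 -> int32; writer required)
  audit.price: paired with writer audit.price (float32 -> float32; writer required)
  writer audit.duration: unknown to reader
  => forward: COMPATIBLE
decoding the Session value with the v1 reader:
  tier := null (missing; optional => null)
  tags := []
  audit.zip := 12
  audit.price := -2.5
  writer audit.duration: no reader field; dropped
  title := "gamma"
  rating := -2.5
  weight := null (missing; optional => null)
  writer quantity: no reader field; dropped
  writer balance: no reader field; dropped
  => decoded: {"tier": null, "tags": [], "audit": {"zip": 12, "price": -2.5}, "title": "gamma", "rating": -2.5, "weight": null}
remaining Session differences; none change what is asked:
  added field quantity to record Session: required int32, tag 38, default 40 (in v2 it sits immediately before tier) -> inert for the asked Session verdict: nothing fires
  added field duration to record Meta: optional int32, tag 24 (in v2 it sits last) -> inert for the asked Session verdict: nothing fires


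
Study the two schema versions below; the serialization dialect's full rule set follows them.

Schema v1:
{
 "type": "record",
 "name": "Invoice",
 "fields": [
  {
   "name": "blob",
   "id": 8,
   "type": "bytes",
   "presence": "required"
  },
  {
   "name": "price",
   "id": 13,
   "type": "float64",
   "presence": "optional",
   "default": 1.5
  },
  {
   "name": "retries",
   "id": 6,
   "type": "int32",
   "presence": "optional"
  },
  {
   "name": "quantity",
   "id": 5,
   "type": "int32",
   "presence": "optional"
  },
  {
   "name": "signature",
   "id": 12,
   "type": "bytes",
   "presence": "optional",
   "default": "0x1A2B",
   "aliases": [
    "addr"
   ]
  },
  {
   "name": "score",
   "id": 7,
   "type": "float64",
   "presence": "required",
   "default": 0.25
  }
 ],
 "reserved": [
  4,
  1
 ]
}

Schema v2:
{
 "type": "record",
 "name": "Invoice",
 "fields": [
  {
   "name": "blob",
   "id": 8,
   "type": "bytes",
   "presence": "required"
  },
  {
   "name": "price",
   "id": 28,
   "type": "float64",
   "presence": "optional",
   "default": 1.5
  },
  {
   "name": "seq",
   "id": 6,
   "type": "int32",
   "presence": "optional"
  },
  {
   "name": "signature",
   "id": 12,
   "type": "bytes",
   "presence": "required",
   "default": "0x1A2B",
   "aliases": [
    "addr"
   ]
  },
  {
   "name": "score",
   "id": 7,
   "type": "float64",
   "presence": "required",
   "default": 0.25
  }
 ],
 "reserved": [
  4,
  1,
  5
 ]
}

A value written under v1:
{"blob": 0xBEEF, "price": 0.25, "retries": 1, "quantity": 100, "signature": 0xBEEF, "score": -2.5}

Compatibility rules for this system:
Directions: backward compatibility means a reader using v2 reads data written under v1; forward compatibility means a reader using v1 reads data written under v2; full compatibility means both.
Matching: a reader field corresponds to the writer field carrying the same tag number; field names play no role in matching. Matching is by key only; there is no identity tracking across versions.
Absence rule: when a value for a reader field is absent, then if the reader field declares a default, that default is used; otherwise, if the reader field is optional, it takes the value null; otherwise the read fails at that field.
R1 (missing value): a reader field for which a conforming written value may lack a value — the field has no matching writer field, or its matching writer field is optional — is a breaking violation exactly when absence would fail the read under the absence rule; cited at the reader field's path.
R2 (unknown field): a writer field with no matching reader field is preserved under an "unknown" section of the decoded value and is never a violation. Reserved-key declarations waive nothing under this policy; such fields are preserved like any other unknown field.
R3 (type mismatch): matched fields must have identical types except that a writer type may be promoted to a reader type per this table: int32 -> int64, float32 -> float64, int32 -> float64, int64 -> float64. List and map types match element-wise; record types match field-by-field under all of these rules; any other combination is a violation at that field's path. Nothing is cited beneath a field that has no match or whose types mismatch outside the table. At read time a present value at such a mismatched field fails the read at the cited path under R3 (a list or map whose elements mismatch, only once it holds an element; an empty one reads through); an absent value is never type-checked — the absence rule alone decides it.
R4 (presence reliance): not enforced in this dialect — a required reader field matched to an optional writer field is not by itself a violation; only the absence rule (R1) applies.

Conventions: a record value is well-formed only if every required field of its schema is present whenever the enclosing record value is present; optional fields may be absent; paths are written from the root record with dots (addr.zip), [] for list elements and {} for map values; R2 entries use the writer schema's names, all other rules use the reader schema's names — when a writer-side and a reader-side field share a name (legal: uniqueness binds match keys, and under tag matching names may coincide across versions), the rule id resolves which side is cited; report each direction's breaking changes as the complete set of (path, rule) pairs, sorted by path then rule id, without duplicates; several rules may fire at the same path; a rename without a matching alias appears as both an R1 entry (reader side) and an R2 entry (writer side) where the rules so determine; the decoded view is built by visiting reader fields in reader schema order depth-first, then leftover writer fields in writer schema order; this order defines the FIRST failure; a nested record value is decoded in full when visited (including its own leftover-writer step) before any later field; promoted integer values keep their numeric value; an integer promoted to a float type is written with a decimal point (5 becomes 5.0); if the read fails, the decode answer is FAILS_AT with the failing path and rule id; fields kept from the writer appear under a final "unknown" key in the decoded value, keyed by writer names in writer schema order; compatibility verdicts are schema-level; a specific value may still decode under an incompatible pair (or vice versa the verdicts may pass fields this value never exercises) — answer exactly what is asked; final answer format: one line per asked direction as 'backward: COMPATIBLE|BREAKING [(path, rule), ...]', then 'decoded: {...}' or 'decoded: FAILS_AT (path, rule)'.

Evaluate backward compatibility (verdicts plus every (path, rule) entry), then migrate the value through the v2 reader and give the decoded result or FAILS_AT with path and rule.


backward: COMPATIBLE []; decoded: {"blob": 0xBEEF, "price": 1.5, "seq": 1, "signature": 0xBEEF, "score": -2.5, "unknown": {"price": 0.25, "quantity": 100}}

in Invoice below, arrows point writer -> reader
backward for Invoice (reader v2, writer v1):
  writer required, bytes -> bytes: reader blob maps from writer blob
  no writer field matches reader price
  writer optional, int32 -> int32: reader seq maps from writer retries
  writer optional, bytes -> bytes: reader signature maps from writer signature
  writer required, float64 -> float64: reader score maps from writer score
  writer field price has no reader counterpart
  writer field quantity has no reader counterpart
  => backward: COMPATIBLE
decode walk for Invoice under reader schema v2:
  blob := 0xBEEF
  price := 1.5 (missing; default applied)
  seq := 1 (from writer retries)
  signature := 0xBEEF
  score := -2.5
  writer price: kept under "unknown"
  writer quantity: kept under "unknown"
  => decoded: {"blob": 0xBEEF, "price": 1.5, "seq": 1, "signature": 0xBEEF, "score": -2.5, "unknown": {"price": 0.25, "quantity": 100}}
diffs on Invoice not affecting the asked answer:
  field signature in record Invoice: optional changed to required -> inert for the asked Invoice verdict: nothing fires
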